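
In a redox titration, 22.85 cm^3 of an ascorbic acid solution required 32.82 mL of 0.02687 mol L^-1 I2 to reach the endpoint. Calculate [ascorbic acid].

0.0386 M

n(I2) = 0.02687 x 0.03282 = 0.0008819 mol.
From the balanced equation, 1 mol I2 reacts with 1 mol ascorbic acid, so n(ascorbic acid) = 0.0008819 x 1/1 = 0.0008819 mol.
[ascorbic acid] = 0.0008819 / 0.02285 L = 0.0386 M.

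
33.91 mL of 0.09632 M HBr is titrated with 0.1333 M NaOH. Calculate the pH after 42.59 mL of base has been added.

12.50

n(acid) = 0.09632 x 0.03391 = 0.003266 mol; n(NaOH) added = 0.1333 x 0.04259 = 0.005677 mol.
Base is in excess by 0.005677 - 0.003266 = 0.002411 mol in a total volume of 0.07650 L.
[OH^-] = 0.002411/0.07650 = 0.03152 M, so pOH = 1.50 and pH = 14.00 - 1.50 = 12.50.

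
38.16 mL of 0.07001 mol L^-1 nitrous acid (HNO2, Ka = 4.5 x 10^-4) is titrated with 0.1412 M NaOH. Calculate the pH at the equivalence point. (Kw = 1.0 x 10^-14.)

8.01

n(HNO2) = 0.07001 x 0.03816 = 0.002672 mol; V(NaOH) at equivalence = 0.002672/0.1412 = 0.01892 L.
At equivalence all the acid is converted to NO2-; total volume = 0.03816 + 0.01892 = 0.05708 L, so [NO2-] = 0.002672/0.05708 = 0.04680 M.
Kb = Kw/Ka = 1.0e-14 / 4.5 x 10^-4 = 2.22e-11.
[OH^-] = sqrt(Kb x [NO2-]) = sqrt(2.22e-11 x 0.04680) = 1.02e-6 M.
pOH = 5.99, so pH = 14.00 - 5.99 = 8.01.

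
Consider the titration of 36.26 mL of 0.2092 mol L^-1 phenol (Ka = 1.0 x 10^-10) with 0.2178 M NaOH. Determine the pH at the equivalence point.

11.51

n(C6H5OH) = 0.2092 x 0.03626 = 0.007586 mol; V(NaOH) at equivalence = 0.007586/0.2178 = 0.03483 L.
At equivalence all the acid is converted to C6H5O-; total volume = 0.03626 + 0.03483 = 0.07109 L, so [C6H5O-] = 0.007586/0.07109 = 0.1067 M.
Kb = Kw/Ka = 1.0e-14 / 1.0 x 10^-10 = 0.000100.
[OH^-] = sqrt(Kb x [C6H5O-]) = sqrt(0.000100 x 0.1067) = 0.00327 M.
pOH = 2.49, so pH = 14.00 - 2.49 = 11.51.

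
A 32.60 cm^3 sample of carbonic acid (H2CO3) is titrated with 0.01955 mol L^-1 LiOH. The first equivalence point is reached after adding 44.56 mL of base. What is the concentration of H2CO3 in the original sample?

n(LiOH) = 0.01955 x 0.04456 = 0.0008711 mol.
At the first equivalence point, 1 mol OH^- react per mol H2CO3, so n(H2CO3) = 0.0008711 / 1 = 0.0008711 mol.
[H2CO3] = 0.0008711 / 0.03260 L = 0.0267 M.

0.0267 M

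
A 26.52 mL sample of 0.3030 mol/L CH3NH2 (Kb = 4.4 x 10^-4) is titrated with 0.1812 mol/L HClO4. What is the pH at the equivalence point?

n(CH3NH2) = 0.3030 x 0.02652 = 0.008036 mol; V(HClO4) at equivalence = 0.008036/0.1812 = 0.04435 L.
At equivalence the base is fully converted to CH3NH3+; total volume = 0.07087 L, so [CH3NH3+] = 0.008036/0.07087 = 0.1134 M.
Ka(CH3NH3+) = Kw/Kb = 1.0e-14 / 4.4 x 10^-4 = 2.27e-11.
[H^+] = sqrt(Ka x [CH3NH3+]) = sqrt(2.27e-11 x 0.1134) = 1.61e-6 M.
pH = -log(1.61e-6) = 5.79.

5.79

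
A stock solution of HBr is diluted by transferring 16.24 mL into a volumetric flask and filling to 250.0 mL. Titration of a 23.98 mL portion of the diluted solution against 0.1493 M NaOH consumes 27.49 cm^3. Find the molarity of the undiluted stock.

2.63 M

n(NaOH) = 0.1493 x 0.02749 = 0.004104 mol.
n(HBr) in the aliquot = 0.004104 mol.
[diluted HBr] = 0.004104 / 0.02398 = 0.1712 M.
Dilution factor = 250.0/16.24 = 15.39, so [stock] = 0.1712 x 15.39 = 2.63 M.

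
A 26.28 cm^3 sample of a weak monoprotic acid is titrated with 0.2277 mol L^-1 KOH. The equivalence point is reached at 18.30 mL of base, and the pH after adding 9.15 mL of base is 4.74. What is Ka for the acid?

9.15 mL is half of the equivalence volume, so this is the half-equivalence point where [HA] = [A^-].
At half-equivalence pH = pKa, so pKa = 4.74.
Ka = 10^(-4.74) = 1.8 x 10^-5.

1.8 x 10^-5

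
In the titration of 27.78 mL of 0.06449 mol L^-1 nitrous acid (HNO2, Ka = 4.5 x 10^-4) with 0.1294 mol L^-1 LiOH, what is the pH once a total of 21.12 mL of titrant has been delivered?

n(acid) = 0.06449 x 0.02778 = 0.001792 mol; n(LiOH) added = 0.1294 x 0.02112 = 0.002733 mol.
Base is in excess by 0.002733 - 0.001792 = 0.0009414 mol in a total volume of 0.04890 L.
[OH^-] = 0.0009414/0.04890 = 0.01925 M, so pOH = 1.72 and pH = 14.00 - 1.72 = 12.28.

12.28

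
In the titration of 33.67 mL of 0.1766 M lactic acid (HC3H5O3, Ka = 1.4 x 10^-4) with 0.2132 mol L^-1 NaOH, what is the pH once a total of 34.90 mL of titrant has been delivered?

n(acid) = 0.1766 x 0.03367 = 0.005946 mol; n(NaOH) added = 0.2132 x 0.03490 = 0.007441 mol.
Base is in excess by 0.007441 - 0.005946 = 0.001495 mol in a total volume of 0.06857 L.
[OH^-] = 0.001495/0.06857 = 0.02180 M, so pOH = 1.66 and pH = 14.00 - 1.66 = 12.34.

12.34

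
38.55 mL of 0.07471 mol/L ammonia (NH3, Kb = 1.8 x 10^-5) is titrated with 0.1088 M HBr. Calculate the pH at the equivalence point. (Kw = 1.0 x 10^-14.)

n(NH3) = 0.07471 x 0.03855 = 0.002880 mol; V(HBr) at equivalence = 0.002880/0.1088 = 0.02647 L.
At equivalence the base is fully converted to NH4+; total volume = 0.06502 L, so [NH4+] = 0.002880/0.06502 = 0.04429 M.
Ka(NH4+) = Kw/Kb = 1.0e-14 / 1.8 x 10^-5 = 5.56e-10.
[H^+] = sqrt(Ka x [NH4+]) = sqrt(5.56e-10 x 0.04429) = 4.96e-6 M.
pH = -log(4.96e-6) = 5.30.

5.30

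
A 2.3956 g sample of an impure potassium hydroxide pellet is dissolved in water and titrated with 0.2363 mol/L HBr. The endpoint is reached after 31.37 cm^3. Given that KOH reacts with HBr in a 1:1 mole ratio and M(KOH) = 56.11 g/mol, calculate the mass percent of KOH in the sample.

17.4%

n(HBr) = 0.2363 x 0.03137 = 0.007413 mol.
n(KOH) = 0.007413 / 1 = 0.007413 mol.
mass of KOH = 0.007413 x 56.11 = 0.4159 g.
% purity = 0.4159 / 2.3956 x 100 = 17.4%.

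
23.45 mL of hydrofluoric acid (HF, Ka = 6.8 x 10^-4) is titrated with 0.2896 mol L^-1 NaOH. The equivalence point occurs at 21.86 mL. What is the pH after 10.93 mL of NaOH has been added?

10.93 mL is exactly half the equivalence volume (21.86/2), i.e. the half-equivalence point.
There, n(HA) = n(A^-), so pH = pKa = -log(6.8 x 10^-4) = 3.17.

3.17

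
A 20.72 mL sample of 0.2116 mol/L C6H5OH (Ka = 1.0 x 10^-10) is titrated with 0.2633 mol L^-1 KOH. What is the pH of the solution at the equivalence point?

11.53

n(C6H5OH) = 0.2116 x 0.02072 = 0.004384 mol; V(KOH) at equivalence = 0.004384/0.2633 = 0.01665 L.
At equivalence all the acid is converted to C6H5O-; total volume = 0.02072 + 0.01665 = 0.03737 L, so [C6H5O-] = 0.004384/0.03737 = 0.1173 M.
Kb = Kw/Ka = 1.0e-14 / 1.0 x 10^-10 = 0.000100.
[OH^-] = sqrt(Kb x [C6H5O-]) = sqrt(0.000100 x 0.1173) = 0.00343 M.
pOH = 2.47, so pH = 14.00 - 2.47 = 11.53.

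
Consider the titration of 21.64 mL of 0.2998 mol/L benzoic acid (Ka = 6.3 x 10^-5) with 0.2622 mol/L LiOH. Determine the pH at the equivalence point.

8.67

n(C6H5COOH) = 0.2998 x 0.02164 = 0.006488 mol; V(LiOH) at equivalence = 0.006488/0.2622 = 0.02474 L.
At equivalence all the acid is converted to C6H5COO-; total volume = 0.02164 + 0.02474 = 0.04638 L, so [C6H5COO-] = 0.006488/0.04638 = 0.1399 M.
Kb = Kw/Ka = 1.0e-14 / 6.3 x 10^-5 = 1.59e-10.
[OH^-] = sqrt(Kb x [C6H5COO-]) = sqrt(1.59e-10 x 0.1399) = 4.71e-6 M.
pOH = 5.33, so pH = 14.00 - 5.33 = 8.67.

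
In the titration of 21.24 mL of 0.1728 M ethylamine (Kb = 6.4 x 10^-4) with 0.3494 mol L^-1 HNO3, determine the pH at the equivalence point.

5.87

n(C2H5NH2) = 0.1728 x 0.02124 = 0.003670 mol; V(HNO3) at equivalence = 0.003670/0.3494 = 0.01050 L.
At equivalence the base is fully converted to C2H5NH3+; total volume = 0.03174 L, so [C2H5NH3+] = 0.003670/0.03174 = 0.1156 M.
Ka(C2H5NH3+) = Kw/Kb = 1.0e-14 / 6.4 x 10^-4 = 1.56e-11.
[H^+] = sqrt(Ka x [C2H5NH3+]) = sqrt(1.56e-11 x 0.1156) = 1.34e-6 M.
pH = -log(1.34e-6) = 5.87.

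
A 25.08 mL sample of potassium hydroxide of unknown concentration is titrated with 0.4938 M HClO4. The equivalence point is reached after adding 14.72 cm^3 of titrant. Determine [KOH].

n(HClO4) delivered = 0.4938 x 0.01472 = 0.007269 mol.
For a 1:1 reaction, n(KOH) = 0.007269 mol.
[KOH] = 0.007269 mol / 0.02508 L = 0.290 M.

0.290 M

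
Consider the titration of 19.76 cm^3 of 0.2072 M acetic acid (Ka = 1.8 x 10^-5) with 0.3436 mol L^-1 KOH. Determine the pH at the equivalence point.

n(CH3COOH) = 0.2072 x 0.01976 = 0.004094 mol; V(KOH) at equivalence = 0.004094/0.3436 = 0.01192 L.
At equivalence all the acid is converted to CH3COO-; total volume = 0.01976 + 0.01192 = 0.03168 L, so [CH3COO-] = 0.004094/0.03168 = 0.1293 M.
Kb = Kw/Ka = 1.0e-14 / 1.8 x 10^-5 = 5.56e-10.
[OH^-] = sqrt(Kb x [CH3COO-]) = sqrt(5.56e-10 x 0.1293) = 8.47e-6 M.
pOH = 5.07, so pH = 14.00 - 5.07 = 8.93.

8.93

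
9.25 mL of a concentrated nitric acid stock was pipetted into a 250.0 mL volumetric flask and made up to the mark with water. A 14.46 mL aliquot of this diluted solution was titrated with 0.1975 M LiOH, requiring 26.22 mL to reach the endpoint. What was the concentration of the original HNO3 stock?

n(LiOH) = 0.1975 x 0.02622 = 0.005178 mol.
n(HNO3) in the aliquot = 0.005178 mol.
[diluted HNO3] = 0.005178 / 0.01446 = 0.3581 M.
Dilution factor = 250.0/9.250 = 27.03, so [stock] = 0.3581 x 27.03 = 9.68 M.

9.68 M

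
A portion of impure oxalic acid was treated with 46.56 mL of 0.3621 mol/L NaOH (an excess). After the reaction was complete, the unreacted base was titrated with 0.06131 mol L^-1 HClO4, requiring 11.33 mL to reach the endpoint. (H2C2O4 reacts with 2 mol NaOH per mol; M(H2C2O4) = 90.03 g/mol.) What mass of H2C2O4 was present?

Total n(NaOH) added = 0.3621 x 0.04656 = 0.01686 mol.
n(HClO4) used = 0.06131 x 0.01133 = 0.0006946 mol, which equals the excess n(NaOH).
So n(NaOH) consumed by the sample = 0.01686 - 0.0006946 = 0.01616 mol.
n(H2C2O4) = 0.01616 / 2 = 0.008082 mol.
mass = 0.008082 mol x 90.03 g/mol = 0.728 g.

0.728 g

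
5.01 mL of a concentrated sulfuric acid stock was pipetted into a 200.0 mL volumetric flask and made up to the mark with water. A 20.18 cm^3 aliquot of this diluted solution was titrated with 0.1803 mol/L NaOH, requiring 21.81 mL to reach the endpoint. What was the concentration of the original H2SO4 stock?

3.89 M

n(NaOH) = 0.1803 x 0.02181 = 0.003932 mol.
n(H2SO4) in the aliquot = 0.003932 x 1/2 = 0.001966 mol.
[diluted H2SO4] = 0.001966 / 0.02018 = 0.09743 M.
Dilution factor = 200.0/5.010 = 39.92, so [stock] = 0.09743 x 39.92 = 3.89 M.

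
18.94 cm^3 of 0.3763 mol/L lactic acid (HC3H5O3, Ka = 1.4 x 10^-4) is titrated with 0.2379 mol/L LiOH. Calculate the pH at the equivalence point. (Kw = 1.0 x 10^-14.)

n(HC3H5O3) = 0.3763 x 0.01894 = 0.007127 mol; V(LiOH) at equivalence = 0.007127/0.2379 = 0.02996 L.
At equivalence all the acid is converted to C3H5O3-; total volume = 0.01894 + 0.02996 = 0.04890 L, so [C3H5O3-] = 0.007127/0.04890 = 0.1458 M.
Kb = Kw/Ka = 1.0e-14 / 1.4 x 10^-4 = 7.14e-11.
[OH^-] = sqrt(Kb x [C3H5O3-]) = sqrt(7.14e-11 x 0.1458) = 3.23e-6 M.
pOH = 5.49, so pH = 14.00 - 5.49 = 8.51.

8.51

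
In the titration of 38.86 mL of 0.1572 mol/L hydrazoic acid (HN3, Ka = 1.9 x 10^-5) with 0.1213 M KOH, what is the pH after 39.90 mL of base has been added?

5.30

Initial n(HN3) = 0.1572 x 0.03886 = 0.006109 mol.
n(KOH) added = 0.1213 x 0.03990 = 0.004840 mol, converting that many moles of HN3 to N3-.
Remaining n(HN3) = 0.001269 mol; n(N3-) = 0.004840 mol.
By Henderson-Hasselbalch, pH = pKa + log([A^-]/[HA]) = 4.72 + log(0.004840/0.001269) = 4.72 + (+0.58) = 5.30.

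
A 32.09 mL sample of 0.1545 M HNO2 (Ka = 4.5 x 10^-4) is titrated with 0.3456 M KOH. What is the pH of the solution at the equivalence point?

n(HNO2) = 0.1545 x 0.03209 = 0.004958 mol; V(KOH) at equivalence = 0.004958/0.3456 = 0.01435 L.
At equivalence all the acid is converted to NO2-; total volume = 0.03209 + 0.01435 = 0.04644 L, so [NO2-] = 0.004958/0.04644 = 0.1068 M.
Kb = Kw/Ka = 1.0e-14 / 4.5 x 10^-4 = 2.22e-11.
[OH^-] = sqrt(Kb x [NO2-]) = sqrt(2.22e-11 x 0.1068) = 1.54e-6 M.
pOH = 5.81, so pH = 14.00 - 5.81 = 8.19.

8.19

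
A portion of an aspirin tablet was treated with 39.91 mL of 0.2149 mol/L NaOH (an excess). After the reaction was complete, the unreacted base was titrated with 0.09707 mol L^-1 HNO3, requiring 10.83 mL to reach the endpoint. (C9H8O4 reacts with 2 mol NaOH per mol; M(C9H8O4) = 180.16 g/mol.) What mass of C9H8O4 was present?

0.678 g

Total n(NaOH) added = 0.2149 x 0.03991 = 0.008577 mol.
n(HNO3) used = 0.09707 x 0.01083 = 0.001051 mol, which equals the excess n(NaOH).
So n(NaOH) consumed by the sample = 0.008577 - 0.001051 = 0.007525 mol.
n(C9H8O4) = 0.007525 / 2 = 0.003763 mol.
mass = 0.003763 mol x 180.16 g/mol = 0.678 g.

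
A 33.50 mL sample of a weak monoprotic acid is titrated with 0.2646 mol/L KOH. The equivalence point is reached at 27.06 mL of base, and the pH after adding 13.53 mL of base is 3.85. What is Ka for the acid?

1.4 x 10^-4

13.53 mL is half of the equivalence volume, so this is the half-equivalence point where [HA] = [A^-].
At half-equivalence pH = pKa, so pKa = 3.85.
Ka = 10^(-3.85) = 1.4 x 10^-4.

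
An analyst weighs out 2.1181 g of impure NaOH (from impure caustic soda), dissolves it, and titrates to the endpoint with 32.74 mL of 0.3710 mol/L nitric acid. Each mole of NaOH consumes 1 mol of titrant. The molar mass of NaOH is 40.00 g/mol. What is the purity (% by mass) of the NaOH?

n(HNO3) = 0.3710 x 0.03274 = 0.01215 mol.
n(NaOH) = 0.01215 / 1 = 0.01215 mol.
mass of NaOH = 0.01215 x 40.00 = 0.4859 g.
% purity = 0.4859 / 2.1181 x 100 = 22.9%.

22.9%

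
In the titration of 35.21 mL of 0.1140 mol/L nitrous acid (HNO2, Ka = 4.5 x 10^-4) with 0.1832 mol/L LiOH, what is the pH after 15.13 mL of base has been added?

Initial n(HNO2) = 0.1140 x 0.03521 = 0.004014 mol.
n(LiOH) added = 0.1832 x 0.01513 = 0.002772 mol, converting that many moles of HNO2 to NO2-.
Remaining n(HNO2) = 0.001242 mol; n(NO2-) = 0.002772 mol.
By Henderson-Hasselbalch, pH = pKa + log([A^-]/[HA]) = 3.35 + log(0.002772/0.001242) = 3.35 + (+0.35) = 3.70.

3.70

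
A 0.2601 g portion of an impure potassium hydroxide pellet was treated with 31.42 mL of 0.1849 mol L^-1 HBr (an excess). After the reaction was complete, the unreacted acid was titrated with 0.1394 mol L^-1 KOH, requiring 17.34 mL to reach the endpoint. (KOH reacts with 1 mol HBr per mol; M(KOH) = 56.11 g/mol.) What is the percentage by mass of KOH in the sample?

Total n(HBr) added = 0.1849 x 0.03142 = 0.005810 mol.
n(KOH) used = 0.1394 x 0.01734 = 0.002417 mol, which equals the excess n(HBr).
So n(HBr) consumed by the sample = 0.005810 - 0.002417 = 0.003392 mol.
n(KOH) = 0.003392 / 1 = 0.003392 mol.
mass KOH = 0.003392 x 56.11 = 0.1903 g, so %KOH = 0.1903/0.2601 x 100 = 73.2%.

73.2%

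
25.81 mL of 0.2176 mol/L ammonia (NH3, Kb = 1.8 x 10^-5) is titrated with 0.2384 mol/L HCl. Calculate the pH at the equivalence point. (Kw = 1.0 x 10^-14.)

n(NH3) = 0.2176 x 0.02581 = 0.005616 mol; V(HCl) at equivalence = 0.005616/0.2384 = 0.02356 L.
At equivalence the base is fully converted to NH4+; total volume = 0.04937 L, so [NH4+] = 0.005616/0.04937 = 0.1138 M.
Ka(NH4+) = Kw/Kb = 1.0e-14 / 1.8 x 10^-5 = 5.56e-10.
[H^+] = sqrt(Ka x [NH4+]) = sqrt(5.56e-10 x 0.1138) = 7.95e-6 M.
pH = -log(7.95e-6) = 5.10.

5.10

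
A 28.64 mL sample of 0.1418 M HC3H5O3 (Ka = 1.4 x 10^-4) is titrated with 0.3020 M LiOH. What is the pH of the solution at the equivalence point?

n(HC3H5O3) = 0.1418 x 0.02864 = 0.004061 mol; V(LiOH) at equivalence = 0.004061/0.3020 = 0.01345 L.
At equivalence all the acid is converted to C3H5O3-; total volume = 0.02864 + 0.01345 = 0.04209 L, so [C3H5O3-] = 0.004061/0.04209 = 0.09649 M.
Kb = Kw/Ka = 1.0e-14 / 1.4 x 10^-4 = 7.14e-11.
[OH^-] = sqrt(Kb x [C3H5O3-]) = sqrt(7.14e-11 x 0.09649) = 2.63e-6 M.
pOH = 5.58, so pH = 14.00 - 5.58 = 8.42.

8.42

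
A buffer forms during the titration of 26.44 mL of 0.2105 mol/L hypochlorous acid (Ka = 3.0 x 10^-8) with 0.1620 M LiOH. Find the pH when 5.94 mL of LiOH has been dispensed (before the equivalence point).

6.84

Initial n(HClO) = 0.2105 x 0.02644 = 0.005566 mol.
n(LiOH) added = 0.1620 x 0.005940 = 0.0009623 mol, converting that many moles of HClO to ClO-.
Remaining n(HClO) = 0.004603 mol; n(ClO-) = 0.0009623 mol.
By Henderson-Hasselbalch, pH = pKa + log([A^-]/[HA]) = 7.52 + log(0.0009623/0.004603) = 7.52 + (-0.68) = 6.84.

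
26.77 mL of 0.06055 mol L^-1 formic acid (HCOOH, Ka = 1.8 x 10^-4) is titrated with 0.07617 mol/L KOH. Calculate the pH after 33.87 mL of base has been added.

n(acid) = 0.06055 x 0.02677 = 0.001621 mol; n(KOH) added = 0.07617 x 0.03387 = 0.002580 mol.
Base is in excess by 0.002580 - 0.001621 = 0.0009590 mol in a total volume of 0.06064 L.
[OH^-] = 0.0009590/0.06064 = 0.01581 M, so pOH = 1.80 and pH = 14.00 - 1.80 = 12.20.

12.20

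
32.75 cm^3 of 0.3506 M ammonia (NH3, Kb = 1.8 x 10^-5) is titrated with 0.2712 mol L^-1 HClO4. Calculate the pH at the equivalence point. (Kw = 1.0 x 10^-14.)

5.04

n(NH3) = 0.3506 x 0.03275 = 0.01148 mol; V(HClO4) at equivalence = 0.01148/0.2712 = 0.04234 L.
At equivalence the base is fully converted to NH4+; total volume = 0.07509 L, so [NH4+] = 0.01148/0.07509 = 0.1529 M.
Ka(NH4+) = Kw/Kb = 1.0e-14 / 1.8 x 10^-5 = 5.56e-10.
[H^+] = sqrt(Ka x [NH4+]) = sqrt(5.56e-10 x 0.1529) = 9.22e-6 M.
pH = -log(9.22e-6) = 5.04.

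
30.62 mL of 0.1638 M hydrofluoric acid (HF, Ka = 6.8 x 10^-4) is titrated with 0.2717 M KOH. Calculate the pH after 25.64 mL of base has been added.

12.54

n(acid) = 0.1638 x 0.03062 = 0.005016 mol; n(KOH) added = 0.2717 x 0.02564 = 0.006966 mol.
Base is in excess by 0.006966 - 0.005016 = 0.001951 mol in a total volume of 0.05626 L.
[OH^-] = 0.001951/0.05626 = 0.03468 M, so pOH = 1.46 and pH = 14.00 - 1.46 = 12.54.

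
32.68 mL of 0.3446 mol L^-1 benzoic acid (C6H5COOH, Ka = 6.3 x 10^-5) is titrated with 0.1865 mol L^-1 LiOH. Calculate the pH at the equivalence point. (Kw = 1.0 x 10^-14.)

8.64

n(C6H5COOH) = 0.3446 x 0.03268 = 0.01126 mol; V(LiOH) at equivalence = 0.01126/0.1865 = 0.06038 L.
At equivalence all the acid is converted to C6H5COO-; total volume = 0.03268 + 0.06038 = 0.09306 L, so [C6H5COO-] = 0.01126/0.09306 = 0.1210 M.
Kb = Kw/Ka = 1.0e-14 / 6.3 x 10^-5 = 1.59e-10.
[OH^-] = sqrt(Kb x [C6H5COO-]) = sqrt(1.59e-10 x 0.1210) = 4.38e-6 M.
pOH = 5.36, so pH = 14.00 - 5.36 = 8.64.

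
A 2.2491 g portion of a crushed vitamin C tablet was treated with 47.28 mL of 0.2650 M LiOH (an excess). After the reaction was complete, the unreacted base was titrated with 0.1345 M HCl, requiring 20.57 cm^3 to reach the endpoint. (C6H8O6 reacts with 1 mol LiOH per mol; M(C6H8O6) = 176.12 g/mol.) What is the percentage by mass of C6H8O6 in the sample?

76.4%

Total n(LiOH) added = 0.2650 x 0.04728 = 0.01253 mol.
n(HCl) used = 0.1345 x 0.02057 = 0.002767 mol, which equals the excess n(LiOH).
So n(LiOH) consumed by the sample = 0.01253 - 0.002767 = 0.009763 mol.
n(C6H8O6) = 0.009763 / 1 = 0.009763 mol.
mass C6H8O6 = 0.009763 x 176.12 = 1.719 g, so %C6H8O6 = 1.719/2.2491 x 100 = 76.4%.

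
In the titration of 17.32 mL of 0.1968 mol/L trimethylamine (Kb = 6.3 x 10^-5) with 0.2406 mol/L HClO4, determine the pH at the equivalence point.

5.38

n((CH3)3N) = 0.1968 x 0.01732 = 0.003409 mol; V(HClO4) at equivalence = 0.003409/0.2406 = 0.01417 L.
At equivalence the base is fully converted to (CH3)3NH+; total volume = 0.03149 L, so [(CH3)3NH+] = 0.003409/0.03149 = 0.1083 M.
Ka((CH3)3NH+) = Kw/Kb = 1.0e-14 / 6.3 x 10^-5 = 1.59e-10.
[H^+] = sqrt(Ka x [(CH3)3NH+]) = sqrt(1.59e-10 x 0.1083) = 4.15e-6 M.
pH = -log(4.15e-6) = 5.38.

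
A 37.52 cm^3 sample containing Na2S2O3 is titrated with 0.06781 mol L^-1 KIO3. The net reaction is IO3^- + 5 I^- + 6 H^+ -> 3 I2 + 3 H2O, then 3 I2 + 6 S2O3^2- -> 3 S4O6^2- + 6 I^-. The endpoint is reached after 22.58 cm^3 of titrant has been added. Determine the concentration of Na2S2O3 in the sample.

0.245 M

n(KIO3) = 0.06781 x 0.02258 = 0.001531 mol.
From the balanced equation, 1 mol KIO3 reacts with 6 mol Na2S2O3, so n(Na2S2O3) = 0.001531 x 6/1 = 0.009187 mol.
[Na2S2O3] = 0.009187 / 0.03752 L = 0.245 M.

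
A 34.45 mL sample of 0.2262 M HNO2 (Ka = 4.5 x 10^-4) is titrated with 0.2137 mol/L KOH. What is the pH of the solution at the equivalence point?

8.19

n(HNO2) = 0.2262 x 0.03445 = 0.007793 mol; V(KOH) at equivalence = 0.007793/0.2137 = 0.03647 L.
At equivalence all the acid is converted to NO2-; total volume = 0.03445 + 0.03647 = 0.07092 L, so [NO2-] = 0.007793/0.07092 = 0.1099 M.
Kb = Kw/Ka = 1.0e-14 / 4.5 x 10^-4 = 2.22e-11.
[OH^-] = sqrt(Kb x [NO2-]) = sqrt(2.22e-11 x 0.1099) = 1.56e-6 M.
pOH = 5.81, so pH = 14.00 - 5.81 = 8.19.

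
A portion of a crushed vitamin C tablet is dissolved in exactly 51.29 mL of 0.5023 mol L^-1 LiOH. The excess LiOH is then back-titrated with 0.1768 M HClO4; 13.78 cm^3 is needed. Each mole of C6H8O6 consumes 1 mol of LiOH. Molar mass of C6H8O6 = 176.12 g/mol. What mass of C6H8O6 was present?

Total n(LiOH) added = 0.5023 x 0.05129 = 0.02576 mol.
n(HClO4) used = 0.1768 x 0.01378 = 0.002436 mol, which equals the excess n(LiOH).
So n(LiOH) consumed by the sample = 0.02576 - 0.002436 = 0.02333 mol.
n(C6H8O6) = 0.02333 / 1 = 0.02333 mol.
mass = 0.02333 mol x 176.12 g/mol = 4.11 g.

4.11 g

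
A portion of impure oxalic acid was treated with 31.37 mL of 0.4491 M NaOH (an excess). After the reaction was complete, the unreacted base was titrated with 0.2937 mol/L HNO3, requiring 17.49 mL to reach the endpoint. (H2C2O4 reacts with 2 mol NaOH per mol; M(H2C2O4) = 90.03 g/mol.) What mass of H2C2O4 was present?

0.403 g

Total n(NaOH) added = 0.4491 x 0.03137 = 0.01409 mol.
n(HNO3) used = 0.2937 x 0.01749 = 0.005137 mol, which equals the excess n(NaOH).
So n(NaOH) consumed by the sample = 0.01409 - 0.005137 = 0.008951 mol.
n(H2C2O4) = 0.008951 / 2 = 0.004476 mol.
mass = 0.004476 mol x 90.03 g/mol = 0.403 g.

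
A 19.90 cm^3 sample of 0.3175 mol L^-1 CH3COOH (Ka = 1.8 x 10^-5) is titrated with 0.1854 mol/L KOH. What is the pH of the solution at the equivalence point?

8.91

n(CH3COOH) = 0.3175 x 0.01990 = 0.006318 mol; V(KOH) at equivalence = 0.006318/0.1854 = 0.03408 L.
At equivalence all the acid is converted to CH3COO-; total volume = 0.01990 + 0.03408 = 0.05398 L, so [CH3COO-] = 0.006318/0.05398 = 0.1171 M.
Kb = Kw/Ka = 1.0e-14 / 1.8 x 10^-5 = 5.56e-10.
[OH^-] = sqrt(Kb x [CH3COO-]) = sqrt(5.56e-10 x 0.1171) = 8.06e-6 M.
pOH = 5.09, so pH = 14.00 - 5.09 = 8.91.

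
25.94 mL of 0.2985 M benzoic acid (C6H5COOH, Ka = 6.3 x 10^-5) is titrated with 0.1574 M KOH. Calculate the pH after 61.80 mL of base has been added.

12.35

n(acid) = 0.2985 x 0.02594 = 0.007743 mol; n(KOH) added = 0.1574 x 0.06180 = 0.009727 mol.
Base is in excess by 0.009727 - 0.007743 = 0.001984 mol in a total volume of 0.08774 L.
[OH^-] = 0.001984/0.08774 = 0.02261 M, so pOH = 1.65 and pH = 14.00 - 1.65 = 12.35.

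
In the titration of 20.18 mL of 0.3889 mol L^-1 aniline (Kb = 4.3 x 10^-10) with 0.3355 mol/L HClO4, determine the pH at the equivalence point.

n(C6H5NH2) = 0.3889 x 0.02018 = 0.007848 mol; V(HClO4) at equivalence = 0.007848/0.3355 = 0.02339 L.
At equivalence the base is fully converted to C6H5NH3+; total volume = 0.04357 L, so [C6H5NH3+] = 0.007848/0.04357 = 0.1801 M.
Ka(C6H5NH3+) = Kw/Kb = 1.0e-14 / 4.3 x 10^-10 = 2.33e-5.
[H^+] = sqrt(Ka x [C6H5NH3+]) = sqrt(2.33e-5 x 0.1801) = 0.00205 M.
pH = -log(0.00205) = 2.69.

2.69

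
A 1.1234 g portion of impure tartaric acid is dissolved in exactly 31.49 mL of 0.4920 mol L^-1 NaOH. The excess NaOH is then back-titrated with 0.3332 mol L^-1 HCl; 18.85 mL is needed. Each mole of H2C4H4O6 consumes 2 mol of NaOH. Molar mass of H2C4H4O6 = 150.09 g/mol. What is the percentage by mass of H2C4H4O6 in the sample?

61.5%

Total n(NaOH) added = 0.4920 x 0.03149 = 0.01549 mol.
n(HCl) used = 0.3332 x 0.01885 = 0.006281 mol, which equals the excess n(NaOH).
So n(NaOH) consumed by the sample = 0.01549 - 0.006281 = 0.009212 mol.
n(H2C4H4O6) = 0.009212 / 2 = 0.004606 mol.
mass H2C4H4O6 = 0.004606 x 150.09 = 0.6913 g, so %H2C4H4O6 = 0.6913/1.1234 x 100 = 61.5%.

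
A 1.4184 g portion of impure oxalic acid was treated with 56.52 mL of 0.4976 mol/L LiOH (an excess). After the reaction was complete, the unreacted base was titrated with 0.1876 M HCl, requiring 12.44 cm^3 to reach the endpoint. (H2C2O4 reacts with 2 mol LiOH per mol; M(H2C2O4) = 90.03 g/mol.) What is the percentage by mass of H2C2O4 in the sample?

81.9%

Total n(LiOH) added = 0.4976 x 0.05652 = 0.02812 mol.
n(HCl) used = 0.1876 x 0.01244 = 0.002334 mol, which equals the excess n(LiOH).
So n(LiOH) consumed by the sample = 0.02812 - 0.002334 = 0.02579 mol.
n(H2C2O4) = 0.02579 / 2 = 0.01290 mol.
mass H2C2O4 = 0.01290 x 90.03 = 1.161 g, so %H2C2O4 = 1.161/1.4184 x 100 = 81.9%.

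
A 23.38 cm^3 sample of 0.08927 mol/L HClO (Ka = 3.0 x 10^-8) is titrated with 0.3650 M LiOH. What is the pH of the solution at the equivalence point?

n(HClO) = 0.08927 x 0.02338 = 0.002087 mol; V(LiOH) at equivalence = 0.002087/0.3650 = 0.005718 L.
At equivalence all the acid is converted to ClO-; total volume = 0.02338 + 0.005718 = 0.02910 L, so [ClO-] = 0.002087/0.02910 = 0.07173 M.
Kb = Kw/Ka = 1.0e-14 / 3.0 x 10^-8 = 3.33e-7.
[OH^-] = sqrt(Kb x [ClO-]) = sqrt(3.33e-7 x 0.07173) = 0.000155 M.
pOH = 3.81, so pH = 14.00 - 3.81 = 10.19.

10.19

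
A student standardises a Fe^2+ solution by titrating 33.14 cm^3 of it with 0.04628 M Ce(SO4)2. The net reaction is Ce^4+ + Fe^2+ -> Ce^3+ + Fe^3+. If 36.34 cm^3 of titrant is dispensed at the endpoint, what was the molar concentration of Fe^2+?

n(Ce(SO4)2) = 0.04628 x 0.03634 = 0.001682 mol.
From the balanced equation, 1 mol Ce(SO4)2 reacts with 1 mol Fe^2+, so n(Fe^2+) = 0.001682 x 1/1 = 0.001682 mol.
[Fe^2+] = 0.001682 / 0.03314 L = 0.0507 M.

0.0507 M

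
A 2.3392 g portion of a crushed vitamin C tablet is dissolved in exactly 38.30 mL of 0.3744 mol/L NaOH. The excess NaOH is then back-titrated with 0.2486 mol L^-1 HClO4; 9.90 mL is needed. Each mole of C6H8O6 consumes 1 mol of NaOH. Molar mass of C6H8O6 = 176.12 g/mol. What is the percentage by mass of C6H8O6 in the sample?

Total n(NaOH) added = 0.3744 x 0.03830 = 0.01434 mol.
n(HClO4) used = 0.2486 x 0.009900 = 0.002461 mol, which equals the excess n(NaOH).
So n(NaOH) consumed by the sample = 0.01434 - 0.002461 = 0.01188 mol.
n(C6H8O6) = 0.01188 / 1 = 0.01188 mol.
mass C6H8O6 = 0.01188 x 176.12 = 2.092 g, so %C6H8O6 = 2.092/2.3392 x 100 = 89.4%.

89.4%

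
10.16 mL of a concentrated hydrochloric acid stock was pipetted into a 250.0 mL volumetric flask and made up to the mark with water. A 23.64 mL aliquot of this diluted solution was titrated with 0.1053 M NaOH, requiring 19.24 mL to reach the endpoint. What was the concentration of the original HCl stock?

2.11 M

n(NaOH) = 0.1053 x 0.01924 = 0.002026 mol.
n(HCl) in the aliquot = 0.002026 mol.
[diluted HCl] = 0.002026 / 0.02364 = 0.08570 M.
Dilution factor = 250.0/10.16 = 24.61, so [stock] = 0.08570 x 24.61 = 2.11 M.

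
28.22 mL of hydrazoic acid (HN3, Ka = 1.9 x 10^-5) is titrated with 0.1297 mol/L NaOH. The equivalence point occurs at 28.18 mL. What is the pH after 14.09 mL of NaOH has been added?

14.09 mL is exactly half the equivalence volume (28.18/2), i.e. the half-equivalence point.
There, n(HA) = n(A^-), so pH = pKa = -log(1.9 x 10^-5) = 4.72.

4.72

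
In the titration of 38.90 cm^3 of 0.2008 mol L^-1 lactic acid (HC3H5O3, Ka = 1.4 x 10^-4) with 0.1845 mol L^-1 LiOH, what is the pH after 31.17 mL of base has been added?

Initial n(HC3H5O3) = 0.2008 x 0.03890 = 0.007811 mol.
n(LiOH) added = 0.1845 x 0.03117 = 0.005751 mol, converting that many moles of HC3H5O3 to C3H5O3-.
Remaining n(HC3H5O3) = 0.002060 mol; n(C3H5O3-) = 0.005751 mol.
By Henderson-Hasselbalch, pH = pKa + log([A^-]/[HA]) = 3.85 + log(0.005751/0.002060) = 3.85 + (+0.45) = 4.30.

4.30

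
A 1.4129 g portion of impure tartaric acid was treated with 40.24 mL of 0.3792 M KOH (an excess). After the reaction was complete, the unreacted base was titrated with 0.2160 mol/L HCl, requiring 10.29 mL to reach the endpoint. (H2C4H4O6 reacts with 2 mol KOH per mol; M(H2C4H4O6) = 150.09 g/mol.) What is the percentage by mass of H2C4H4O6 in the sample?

69.2%

Total n(KOH) added = 0.3792 x 0.04024 = 0.01526 mol.
n(HCl) used = 0.2160 x 0.01029 = 0.002223 mol, which equals the excess n(KOH).
So n(KOH) consumed by the sample = 0.01526 - 0.002223 = 0.01304 mol.
n(H2C4H4O6) = 0.01304 / 2 = 0.006518 mol.
mass H2C4H4O6 = 0.006518 x 150.09 = 0.9783 g, so %H2C4H4O6 = 0.9783/1.4129 x 100 = 69.2%.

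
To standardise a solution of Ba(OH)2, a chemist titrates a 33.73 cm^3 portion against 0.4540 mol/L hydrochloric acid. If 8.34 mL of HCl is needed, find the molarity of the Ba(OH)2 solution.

n(HCl) delivered = 0.4540 x 0.008340 = 0.003786 mol.
The reaction is 1 Ba(OH)2 + 2 HCl, so n(Ba(OH)2) = 0.003786 x 1/2 = 0.001893 mol.
[Ba(OH)2] = 0.001893 mol / 0.03373 L = 0.0561 M.

0.0561 M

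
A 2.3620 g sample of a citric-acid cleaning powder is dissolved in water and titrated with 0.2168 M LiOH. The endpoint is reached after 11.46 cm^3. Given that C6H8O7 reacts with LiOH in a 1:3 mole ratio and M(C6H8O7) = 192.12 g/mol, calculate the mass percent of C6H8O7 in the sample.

n(LiOH) = 0.2168 x 0.01146 = 0.002485 mol.
n(C6H8O7) = 0.002485 / 3 = 0.0008282 mol.
mass of C6H8O7 = 0.0008282 x 192.12 = 0.1591 g.
% purity = 0.1591 / 2.3620 x 100 = 6.74%.

6.74%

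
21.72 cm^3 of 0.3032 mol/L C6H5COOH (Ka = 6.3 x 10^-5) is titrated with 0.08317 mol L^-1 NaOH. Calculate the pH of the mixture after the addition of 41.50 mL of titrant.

Initial n(C6H5COOH) = 0.3032 x 0.02172 = 0.006586 mol.
n(NaOH) added = 0.08317 x 0.04150 = 0.003452 mol, converting that many moles of C6H5COOH to C6H5COO-.
Remaining n(C6H5COOH) = 0.003134 mol; n(C6H5COO-) = 0.003452 mol.
By Henderson-Hasselbalch, pH = pKa + log([A^-]/[HA]) = 4.20 + log(0.003452/0.003134) = 4.20 + (+0.04) = 4.24.

4.24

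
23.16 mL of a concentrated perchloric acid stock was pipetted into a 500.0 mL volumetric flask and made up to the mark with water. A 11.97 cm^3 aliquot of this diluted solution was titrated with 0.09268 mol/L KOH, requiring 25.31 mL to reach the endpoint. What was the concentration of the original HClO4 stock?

n(KOH) = 0.09268 x 0.02531 = 0.002346 mol.
n(HClO4) in the aliquot = 0.002346 mol.
[diluted HClO4] = 0.002346 / 0.01197 = 0.1960 M.
Dilution factor = 500.0/23.16 = 21.59, so [stock] = 0.1960 x 21.59 = 4.23 M.

4.23 M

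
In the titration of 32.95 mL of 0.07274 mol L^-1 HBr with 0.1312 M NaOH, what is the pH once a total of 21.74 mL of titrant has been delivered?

11.92

n(acid) = 0.07274 x 0.03295 = 0.002397 mol; n(NaOH) added = 0.1312 x 0.02174 = 0.002852 mol.
Base is in excess by 0.002852 - 0.002397 = 0.0004555 mol in a total volume of 0.05469 L.
[OH^-] = 0.0004555/0.05469 = 0.008329 M, so pOH = 2.08 and pH = 14.00 - 2.08 = 11.92.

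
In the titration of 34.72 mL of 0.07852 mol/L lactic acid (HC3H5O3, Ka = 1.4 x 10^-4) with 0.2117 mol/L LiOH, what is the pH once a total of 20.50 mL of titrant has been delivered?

n(acid) = 0.07852 x 0.03472 = 0.002726 mol; n(LiOH) added = 0.2117 x 0.02050 = 0.004340 mol.
Base is in excess by 0.004340 - 0.002726 = 0.001614 mol in a total volume of 0.05522 L.
[OH^-] = 0.001614/0.05522 = 0.02922 M, so pOH = 1.53 and pH = 14.00 - 1.53 = 12.47.

12.47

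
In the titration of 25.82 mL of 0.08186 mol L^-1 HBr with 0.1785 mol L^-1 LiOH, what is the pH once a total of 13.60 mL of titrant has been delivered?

n(acid) = 0.08186 x 0.02582 = 0.002114 mol; n(LiOH) added = 0.1785 x 0.01360 = 0.002428 mol.
Base is in excess by 0.002428 - 0.002114 = 0.0003140 mol in a total volume of 0.03942 L.
[OH^-] = 0.0003140/0.03942 = 0.007965 M, so pOH = 2.10 and pH = 14.00 - 2.10 = 11.90.

11.90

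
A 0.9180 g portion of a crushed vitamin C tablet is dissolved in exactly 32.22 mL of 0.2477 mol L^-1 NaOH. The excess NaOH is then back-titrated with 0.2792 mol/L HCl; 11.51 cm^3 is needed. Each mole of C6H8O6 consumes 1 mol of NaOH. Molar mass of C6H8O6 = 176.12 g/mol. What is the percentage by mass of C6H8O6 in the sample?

Total n(NaOH) added = 0.2477 x 0.03222 = 0.007981 mol.
n(HCl) used = 0.2792 x 0.01151 = 0.003214 mol, which equals the excess n(NaOH).
So n(NaOH) consumed by the sample = 0.007981 - 0.003214 = 0.004767 mol.
n(C6H8O6) = 0.004767 / 1 = 0.004767 mol.
mass C6H8O6 = 0.004767 x 176.12 = 0.8396 g, so %C6H8O6 = 0.8396/0.9180 x 100 = 91.5%.

91.5%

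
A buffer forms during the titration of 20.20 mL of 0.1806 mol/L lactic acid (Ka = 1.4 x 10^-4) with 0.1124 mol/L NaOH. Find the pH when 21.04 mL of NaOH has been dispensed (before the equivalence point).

4.12

Initial n(HC3H5O3) = 0.1806 x 0.02020 = 0.003648 mol.
n(NaOH) added = 0.1124 x 0.02104 = 0.002365 mol, converting that many moles of HC3H5O3 to C3H5O3-.
Remaining n(HC3H5O3) = 0.001283 mol; n(C3H5O3-) = 0.002365 mol.
By Henderson-Hasselbalch, pH = pKa + log([A^-]/[HA]) = 3.85 + log(0.002365/0.001283) = 3.85 + (+0.27) = 4.12.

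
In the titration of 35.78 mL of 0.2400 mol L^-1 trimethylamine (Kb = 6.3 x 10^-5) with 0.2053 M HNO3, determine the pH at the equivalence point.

n((CH3)3N) = 0.2400 x 0.03578 = 0.008587 mol; V(HNO3) at equivalence = 0.008587/0.2053 = 0.04183 L.
At equivalence the base is fully converted to (CH3)3NH+; total volume = 0.07761 L, so [(CH3)3NH+] = 0.008587/0.07761 = 0.1106 M.
Ka((CH3)3NH+) = Kw/Kb = 1.0e-14 / 6.3 x 10^-5 = 1.59e-10.
[H^+] = sqrt(Ka x [(CH3)3NH+]) = sqrt(1.59e-10 x 0.1106) = 4.19e-6 M.
pH = -log(4.19e-6) = 5.38.

5.38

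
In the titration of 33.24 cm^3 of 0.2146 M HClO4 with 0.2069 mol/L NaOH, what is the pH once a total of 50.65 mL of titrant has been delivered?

12.60

n(acid) = 0.2146 x 0.03324 = 0.007133 mol; n(NaOH) added = 0.2069 x 0.05065 = 0.01048 mol.
Base is in excess by 0.01048 - 0.007133 = 0.003346 mol in a total volume of 0.08389 L.
[OH^-] = 0.003346/0.08389 = 0.03989 M, so pOH = 1.40 and pH = 14.00 - 1.40 = 12.60.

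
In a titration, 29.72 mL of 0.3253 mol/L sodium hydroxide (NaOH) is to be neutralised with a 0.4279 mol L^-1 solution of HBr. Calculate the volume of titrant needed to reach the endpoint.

n(NaOH) = 0.3253 mol/L x 0.02972 L = 0.009668 mol.
At equivalence n(HBr) = n(NaOH) = 0.009668 mol.
V(HBr) = 0.009668 / 0.4279 = 0.02259 L = 22.6 mL.

22.6 mL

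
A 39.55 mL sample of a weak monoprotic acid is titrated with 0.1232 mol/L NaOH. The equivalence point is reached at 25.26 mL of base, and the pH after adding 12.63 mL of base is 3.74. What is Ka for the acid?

12.63 mL is half of the equivalence volume, so this is the half-equivalence point where [HA] = [A^-].
At half-equivalence pH = pKa, so pKa = 3.74.
Ka = 10^(-3.74) = 1.8 x 10^-4.

1.8 x 10^-4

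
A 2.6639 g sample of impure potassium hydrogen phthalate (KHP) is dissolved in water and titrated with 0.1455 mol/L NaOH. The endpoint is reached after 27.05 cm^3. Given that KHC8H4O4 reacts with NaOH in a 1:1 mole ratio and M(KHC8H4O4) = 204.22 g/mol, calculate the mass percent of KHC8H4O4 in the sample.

30.2%

n(NaOH) = 0.1455 x 0.02705 = 0.003936 mol.
n(KHC8H4O4) = 0.003936 / 1 = 0.003936 mol.
mass of KHC8H4O4 = 0.003936 x 204.22 = 0.8038 g.
% purity = 0.8038 / 2.6639 x 100 = 30.2%.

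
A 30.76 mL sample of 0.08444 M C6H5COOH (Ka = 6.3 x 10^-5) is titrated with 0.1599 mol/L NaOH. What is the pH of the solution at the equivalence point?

8.47

n(C6H5COOH) = 0.08444 x 0.03076 = 0.002597 mol; V(NaOH) at equivalence = 0.002597/0.1599 = 0.01624 L.
At equivalence all the acid is converted to C6H5COO-; total volume = 0.03076 + 0.01624 = 0.04700 L, so [C6H5COO-] = 0.002597/0.04700 = 0.05526 M.
Kb = Kw/Ka = 1.0e-14 / 6.3 x 10^-5 = 1.59e-10.
[OH^-] = sqrt(Kb x [C6H5COO-]) = sqrt(1.59e-10 x 0.05526) = 2.96e-6 M.
pOH = 5.53, so pH = 14.00 - 5.53 = 8.47.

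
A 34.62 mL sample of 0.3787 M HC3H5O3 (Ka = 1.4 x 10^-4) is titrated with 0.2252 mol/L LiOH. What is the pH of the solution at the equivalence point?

n(HC3H5O3) = 0.3787 x 0.03462 = 0.01311 mol; V(LiOH) at equivalence = 0.01311/0.2252 = 0.05822 L.
At equivalence all the acid is converted to C3H5O3-; total volume = 0.03462 + 0.05822 = 0.09284 L, so [C3H5O3-] = 0.01311/0.09284 = 0.1412 M.
Kb = Kw/Ka = 1.0e-14 / 1.4 x 10^-4 = 7.14e-11.
[OH^-] = sqrt(Kb x [C3H5O3-]) = sqrt(7.14e-11 x 0.1412) = 3.18e-6 M.
pOH = 5.50, so pH = 14.00 - 5.50 = 8.50.

8.50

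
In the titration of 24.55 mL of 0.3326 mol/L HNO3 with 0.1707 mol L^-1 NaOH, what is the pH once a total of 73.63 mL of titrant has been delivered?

12.65

n(acid) = 0.3326 x 0.02455 = 0.008165 mol; n(NaOH) added = 0.1707 x 0.07363 = 0.01257 mol.
Base is in excess by 0.01257 - 0.008165 = 0.004403 mol in a total volume of 0.09818 L.
[OH^-] = 0.004403/0.09818 = 0.04485 M, so pOH = 1.35 and pH = 14.00 - 1.35 = 12.65.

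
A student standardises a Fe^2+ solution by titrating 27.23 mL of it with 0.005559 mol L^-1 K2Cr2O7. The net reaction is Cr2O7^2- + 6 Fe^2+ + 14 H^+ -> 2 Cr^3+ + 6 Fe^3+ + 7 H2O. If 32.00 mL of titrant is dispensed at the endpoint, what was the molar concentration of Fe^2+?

n(K2Cr2O7) = 0.005559 x 0.03200 = 0.0001779 mol.
From the balanced equation, 1 mol K2Cr2O7 reacts with 6 mol Fe^2+, so n(Fe^2+) = 0.0001779 x 6/1 = 0.001067 mol.
[Fe^2+] = 0.001067 / 0.02723 L = 0.0392 M.

0.0392 M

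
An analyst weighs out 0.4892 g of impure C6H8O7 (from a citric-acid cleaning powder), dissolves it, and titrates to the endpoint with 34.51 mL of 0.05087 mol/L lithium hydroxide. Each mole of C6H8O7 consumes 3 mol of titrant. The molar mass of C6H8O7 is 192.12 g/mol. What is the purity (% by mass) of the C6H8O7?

n(LiOH) = 0.05087 x 0.03451 = 0.001756 mol.
n(C6H8O7) = 0.001756 / 3 = 0.0005852 mol.
mass of C6H8O7 = 0.0005852 x 192.12 = 0.1124 g.
% purity = 0.1124 / 0.4892 x 100 = 23.0%.

23.0%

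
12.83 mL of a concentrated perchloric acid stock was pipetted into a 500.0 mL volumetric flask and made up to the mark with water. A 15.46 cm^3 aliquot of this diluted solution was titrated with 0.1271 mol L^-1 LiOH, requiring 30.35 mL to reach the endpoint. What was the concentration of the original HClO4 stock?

9.72 M

n(LiOH) = 0.1271 x 0.03035 = 0.003857 mol.
n(HClO4) in the aliquot = 0.003857 mol.
[diluted HClO4] = 0.003857 / 0.01546 = 0.2495 M.
Dilution factor = 500.0/12.83 = 38.97, so [stock] = 0.2495 x 38.97 = 9.72 M.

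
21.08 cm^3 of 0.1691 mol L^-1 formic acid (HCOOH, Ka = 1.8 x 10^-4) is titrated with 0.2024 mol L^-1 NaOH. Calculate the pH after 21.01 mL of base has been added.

n(acid) = 0.1691 x 0.02108 = 0.003565 mol; n(NaOH) added = 0.2024 x 0.02101 = 0.004252 mol.
Base is in excess by 0.004252 - 0.003565 = 0.0006878 mol in a total volume of 0.04209 L.
[OH^-] = 0.0006878/0.04209 = 0.01634 M, so pOH = 1.79 and pH = 14.00 - 1.79 = 12.21.

12.21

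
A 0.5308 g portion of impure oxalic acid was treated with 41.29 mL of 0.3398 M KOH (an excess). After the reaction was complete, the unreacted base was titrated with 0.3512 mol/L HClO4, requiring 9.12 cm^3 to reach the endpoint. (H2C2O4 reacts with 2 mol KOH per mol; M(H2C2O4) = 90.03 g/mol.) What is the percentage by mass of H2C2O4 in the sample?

Total n(KOH) added = 0.3398 x 0.04129 = 0.01403 mol.
n(HClO4) used = 0.3512 x 0.009120 = 0.003203 mol, which equals the excess n(KOH).
So n(KOH) consumed by the sample = 0.01403 - 0.003203 = 0.01083 mol.
n(H2C2O4) = 0.01083 / 2 = 0.005414 mol.
mass H2C2O4 = 0.005414 x 90.03 = 0.4874 g, so %H2C2O4 = 0.4874/0.5308 x 100 = 91.8%.

91.8%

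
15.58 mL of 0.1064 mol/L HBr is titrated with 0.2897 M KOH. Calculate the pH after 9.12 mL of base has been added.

n(acid) = 0.1064 x 0.01558 = 0.001658 mol; n(KOH) added = 0.2897 x 0.009120 = 0.002642 mol.
Base is in excess by 0.002642 - 0.001658 = 0.0009844 mol in a total volume of 0.02470 L.
[OH^-] = 0.0009844/0.02470 = 0.03985 M, so pOH = 1.40 and pH = 14.00 - 1.40 = 12.60.

12.60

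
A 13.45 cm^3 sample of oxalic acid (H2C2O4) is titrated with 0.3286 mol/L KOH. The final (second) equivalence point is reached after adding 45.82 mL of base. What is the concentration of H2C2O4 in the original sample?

n(KOH) = 0.3286 x 0.04582 = 0.01506 mol.
At the final (second) equivalence point, 2 mol OH^- react per mol H2C2O4, so n(H2C2O4) = 0.01506 / 2 = 0.007528 mol.
[H2C2O4] = 0.007528 / 0.01345 L = 0.560 M.

0.560 M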